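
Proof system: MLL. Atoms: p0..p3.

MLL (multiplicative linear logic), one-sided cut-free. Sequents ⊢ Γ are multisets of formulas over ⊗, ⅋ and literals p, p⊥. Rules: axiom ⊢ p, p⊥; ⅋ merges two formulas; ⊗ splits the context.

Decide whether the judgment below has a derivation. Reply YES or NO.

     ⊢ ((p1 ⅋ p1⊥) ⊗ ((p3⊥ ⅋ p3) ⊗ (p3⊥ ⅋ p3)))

Derivation (root first):
[⊗]  ⊢ ((p1 ⅋ p1⊥) ⊗ ((p3⊥ ⅋ p3) ⊗ (p3⊥ ⅋ p3)))
  [⅋]  ⊢ (p1 ⅋ p1⊥)
    [Ax]  ⊢ p1, p1⊥
  [⊗]  ⊢ ((p3⊥ ⅋ p3) ⊗ (p3⊥ ⅋ p3))
    [⅋]  ⊢ (p3⊥ ⅋ p3)
      [Ax]  ⊢ p3, p3⊥
    [⅋]  ⊢ (p3⊥ ⅋ p3)
      [Ax]  ⊢ p3, p3⊥

Result: YES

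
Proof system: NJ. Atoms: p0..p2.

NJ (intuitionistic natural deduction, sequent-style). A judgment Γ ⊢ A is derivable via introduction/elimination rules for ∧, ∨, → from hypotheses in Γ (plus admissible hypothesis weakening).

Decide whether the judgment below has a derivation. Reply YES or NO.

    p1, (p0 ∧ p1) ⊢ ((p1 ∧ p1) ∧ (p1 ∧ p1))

Derivation trace:
[Wk] p1, (p0 ∧ p1) ⊢ ((p1 ∧ p1) ∧ (p1 ∧ p1))
  [∧I] p1 ⊢ ((p1 ∧ p1) ∧ (p1 ∧ p1))
    [∧I] p1 ⊢ (p1 ∧ p1)
      [Ax] p1 ⊢ p1
      [Ax] p1 ⊢ p1
    [∧I] p1 ⊢ (p1 ∧ p1)
      [Ax] p1 ⊢ p1
      [Ax] p1 ⊢ p1

Result: YES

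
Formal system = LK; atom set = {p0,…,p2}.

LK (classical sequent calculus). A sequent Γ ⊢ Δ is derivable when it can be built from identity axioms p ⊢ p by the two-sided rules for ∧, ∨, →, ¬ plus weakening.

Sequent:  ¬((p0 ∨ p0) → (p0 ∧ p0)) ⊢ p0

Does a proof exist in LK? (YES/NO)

Derivation (root first):
[¬L] ¬((p0 ∨ p0) → (p0 ∧ p0)) ⊢ p0
  [→R]  ⊢ p0, ((p0 ∨ p0) → (p0 ∧ p0))
    [∨L] (p0 ∨ p0) ⊢ (p0 ∧ p0), p0
      [Ax] p0 ⊢ p0
      [∧R] p0 ⊢ (p0 ∧ p0)
        [Ax] p0 ⊢ p0
        [Ax] p0 ⊢ p0

Result: YES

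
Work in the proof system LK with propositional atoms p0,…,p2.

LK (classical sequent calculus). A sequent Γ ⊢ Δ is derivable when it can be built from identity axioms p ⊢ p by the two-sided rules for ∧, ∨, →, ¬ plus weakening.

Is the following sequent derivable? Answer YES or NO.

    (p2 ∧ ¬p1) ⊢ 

Enumerate valuations to refute Γ ⊢ Δ:
  v=000: Γ:[(p2 ∧ ¬p1)=F] Δ:[] refutes=False
  v=001: Γ:[(p2 ∧ ¬p1)=T] Δ:[] refutes=True  ← countermodel

Result: NO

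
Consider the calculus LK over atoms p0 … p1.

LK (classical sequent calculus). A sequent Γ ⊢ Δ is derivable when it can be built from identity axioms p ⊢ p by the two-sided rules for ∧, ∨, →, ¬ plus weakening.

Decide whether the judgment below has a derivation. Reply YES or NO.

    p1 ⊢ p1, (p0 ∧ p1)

Derivation trace:
[∧R] p1 ⊢ p1, (p0 ∧ p1)
  [WL] p1, p1 ⊢ p1, p0
    [WR] p1 ⊢ p1, p0
      [Ax] p1 ⊢ p1
  [Ax] p1 ⊢ p1

Result: YES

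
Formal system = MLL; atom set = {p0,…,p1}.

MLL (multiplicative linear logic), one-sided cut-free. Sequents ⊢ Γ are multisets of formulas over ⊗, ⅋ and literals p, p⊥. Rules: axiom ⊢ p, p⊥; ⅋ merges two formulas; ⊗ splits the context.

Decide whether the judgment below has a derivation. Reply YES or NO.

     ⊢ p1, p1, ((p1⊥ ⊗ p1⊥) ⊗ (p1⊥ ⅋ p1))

Derivation (root first):
[⊗]  ⊢ p1, p1, ((p1⊥ ⊗ p1⊥) ⊗ (p1⊥ ⅋ p1))
  [⊗]  ⊢ p1, p1, (p1⊥ ⊗ p1⊥)
    [Ax]  ⊢ p1, p1⊥
    [Ax]  ⊢ p1, p1⊥
  [⅋]  ⊢ (p1⊥ ⅋ p1)
    [Ax]  ⊢ p1, p1⊥

Result: YES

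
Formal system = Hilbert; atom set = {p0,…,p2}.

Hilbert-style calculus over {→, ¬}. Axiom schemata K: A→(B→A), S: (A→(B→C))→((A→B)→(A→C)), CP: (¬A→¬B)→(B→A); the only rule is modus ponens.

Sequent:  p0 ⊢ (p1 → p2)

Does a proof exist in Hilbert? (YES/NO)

Search for a countermodel by truth-table:
  v=000: Γ:[p0=F] Δ:[(p1 → p2)=T] refutes=False
  v=001: Γ:[p0=F] Δ:[(p1 → p2)=T] refutes=False
  v=010: Γ:[p0=F] Δ:[(p1 → p2)=F] refutes=False
  v=011: Γ:[p0=F] Δ:[(p1 → p2)=T] refutes=False
  v=100: Γ:[p0=T] Δ:[(p1 → p2)=T] refutes=False
  v=101: Γ:[p0=T] Δ:[(p1 → p2)=T] refutes=False
  v=110: Γ:[p0=T] Δ:[(p1 → p2)=F] refutes=True  ← countermodel

Result: NO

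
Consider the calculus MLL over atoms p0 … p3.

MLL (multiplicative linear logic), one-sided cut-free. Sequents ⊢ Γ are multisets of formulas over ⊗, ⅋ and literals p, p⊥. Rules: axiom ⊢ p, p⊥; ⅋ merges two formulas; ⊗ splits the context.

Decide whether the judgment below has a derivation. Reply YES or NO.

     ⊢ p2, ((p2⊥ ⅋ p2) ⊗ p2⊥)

Derivation trace:
[⊗]  ⊢ p2, ((p2⊥ ⅋ p2) ⊗ p2⊥)
  [⅋]  ⊢ (p2⊥ ⅋ p2)
    [Ax]  ⊢ p2, p2⊥
  [Ax]  ⊢ p2, p2⊥

Result: YES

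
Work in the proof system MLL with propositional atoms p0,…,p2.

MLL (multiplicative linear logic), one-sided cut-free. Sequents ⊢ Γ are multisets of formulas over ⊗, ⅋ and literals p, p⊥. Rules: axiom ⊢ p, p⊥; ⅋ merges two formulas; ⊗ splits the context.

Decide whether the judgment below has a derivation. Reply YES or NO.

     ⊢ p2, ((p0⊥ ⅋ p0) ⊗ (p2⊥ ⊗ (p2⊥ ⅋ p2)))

Derivation (root first):
[⊗]  ⊢ p2, ((p0⊥ ⅋ p0) ⊗ (p2⊥ ⊗ (p2⊥ ⅋ p2)))
  [⅋]  ⊢ (p0⊥ ⅋ p0)
    [Ax]  ⊢ p0, p0⊥
  [⊗]  ⊢ p2, (p2⊥ ⊗ (p2⊥ ⅋ p2))
    [Ax]  ⊢ p2, p2⊥
    [⅋]  ⊢ (p2⊥ ⅋ p2)
      [Ax]  ⊢ p2, p2⊥

Result: YES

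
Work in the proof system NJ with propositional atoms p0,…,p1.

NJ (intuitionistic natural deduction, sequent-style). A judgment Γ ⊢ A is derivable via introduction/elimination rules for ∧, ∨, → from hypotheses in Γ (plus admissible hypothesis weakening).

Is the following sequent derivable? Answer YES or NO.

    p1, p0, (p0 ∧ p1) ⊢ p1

Derivation (root first):
[Wk] p1, p0, (p0 ∧ p1) ⊢ p1
  [Wk] p1, p0 ⊢ p1
    [Ax] p1 ⊢ p1

Result: YES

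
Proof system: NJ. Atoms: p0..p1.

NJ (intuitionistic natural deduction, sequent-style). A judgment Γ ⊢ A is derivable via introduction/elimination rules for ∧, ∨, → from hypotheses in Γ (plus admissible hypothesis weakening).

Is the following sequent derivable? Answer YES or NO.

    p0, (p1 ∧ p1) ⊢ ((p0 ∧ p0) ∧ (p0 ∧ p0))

Proof tree:
[Wk] p0, (p1 ∧ p1) ⊢ ((p0 ∧ p0) ∧ (p0 ∧ p0))
  [∧I] p0 ⊢ ((p0 ∧ p0) ∧ (p0 ∧ p0))
    [∧I] p0 ⊢ (p0 ∧ p0)
      [Ax] p0 ⊢ p0
      [Ax] p0 ⊢ p0
    [∧I] p0 ⊢ (p0 ∧ p0)
      [Ax] p0 ⊢ p0
      [Ax] p0 ⊢ p0

Result: YES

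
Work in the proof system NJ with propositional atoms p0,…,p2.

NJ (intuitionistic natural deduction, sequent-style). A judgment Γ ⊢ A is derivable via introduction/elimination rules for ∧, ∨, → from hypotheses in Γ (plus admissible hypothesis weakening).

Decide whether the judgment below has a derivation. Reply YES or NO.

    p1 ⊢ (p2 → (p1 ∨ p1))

Derivation trace:
[→I] p1 ⊢ (p2 → (p1 ∨ p1))
  [Wk] p1, p2 ⊢ (p1 ∨ p1)
    [∨I₁] p1 ⊢ (p1 ∨ p1)
      [Ax] p1 ⊢ p1

Result: YES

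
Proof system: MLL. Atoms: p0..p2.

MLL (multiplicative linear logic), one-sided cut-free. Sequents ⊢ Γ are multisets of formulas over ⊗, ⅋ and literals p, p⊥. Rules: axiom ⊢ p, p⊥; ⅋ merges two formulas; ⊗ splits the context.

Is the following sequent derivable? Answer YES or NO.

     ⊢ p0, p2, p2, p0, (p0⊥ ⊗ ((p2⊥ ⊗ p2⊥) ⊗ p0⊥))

Derivation trace:
[⊗]  ⊢ p0, p2, p2, p0, (p0⊥ ⊗ ((p2⊥ ⊗ p2⊥) ⊗ p0⊥))
  [Ax]  ⊢ p0, p0⊥
  [⊗]  ⊢ p2, p2, p0, ((p2⊥ ⊗ p2⊥) ⊗ p0⊥)
    [⊗]  ⊢ p2, p2, (p2⊥ ⊗ p2⊥)
      [Ax]  ⊢ p2, p2⊥
      [Ax]  ⊢ p2, p2⊥
    [Ax]  ⊢ p0, p0⊥

Result: YES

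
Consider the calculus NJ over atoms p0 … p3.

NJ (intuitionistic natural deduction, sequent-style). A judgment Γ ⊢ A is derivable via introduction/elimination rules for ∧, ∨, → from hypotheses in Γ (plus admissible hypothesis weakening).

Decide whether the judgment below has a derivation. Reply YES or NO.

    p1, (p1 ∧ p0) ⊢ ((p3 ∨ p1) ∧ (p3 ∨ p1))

Derivation trace:
[∧I] p1, (p1 ∧ p0) ⊢ ((p3 ∨ p1) ∧ (p3 ∨ p1))
  [∨I₂] p1, (p1 ∧ p0) ⊢ (p3 ∨ p1)
    [Wk] p1, (p1 ∧ p0) ⊢ p1
      [Ax] p1 ⊢ p1
  [Wk] p1, (p1 ∧ p0), p1 ⊢ (p3 ∨ p1)
    [∨I₂] p1, (p1 ∧ p0) ⊢ (p3 ∨ p1)
      [Wk] p1, (p1 ∧ p0) ⊢ p1
        [Ax] p1 ⊢ p1

Result: YES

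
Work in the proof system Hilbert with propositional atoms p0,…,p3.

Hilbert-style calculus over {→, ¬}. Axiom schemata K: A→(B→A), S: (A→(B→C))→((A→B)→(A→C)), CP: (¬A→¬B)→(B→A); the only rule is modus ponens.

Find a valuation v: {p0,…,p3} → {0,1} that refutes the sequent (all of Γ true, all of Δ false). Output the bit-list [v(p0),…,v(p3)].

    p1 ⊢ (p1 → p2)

Truth-table refutation:
  v=0000: Γ:[p1=F] Δ:[(p1 → p2)=T] refutes=False
  v=0001: Γ:[p1=F] Δ:[(p1 → p2)=T] refutes=False
  v=0010: Γ:[p1=F] Δ:[(p1 → p2)=T] refutes=False
  v=0011: Γ:[p1=F] Δ:[(p1 → p2)=T] refutes=False
  v=0100: Γ:[p1=T] Δ:[(p1 → p2)=F] refutes=True  ← countermodel

Result: [0, 1, 0, 0]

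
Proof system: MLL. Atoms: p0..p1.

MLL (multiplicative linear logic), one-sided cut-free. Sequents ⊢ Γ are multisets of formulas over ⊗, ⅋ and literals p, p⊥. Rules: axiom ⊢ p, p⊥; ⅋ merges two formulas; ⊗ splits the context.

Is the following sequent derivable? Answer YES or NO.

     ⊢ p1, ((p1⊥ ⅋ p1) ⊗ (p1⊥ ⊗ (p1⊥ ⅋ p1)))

Proof tree:
[⊗]  ⊢ p1, ((p1⊥ ⅋ p1) ⊗ (p1⊥ ⊗ (p1⊥ ⅋ p1)))
  [⅋]  ⊢ (p1⊥ ⅋ p1)
    [Ax]  ⊢ p1, p1⊥
  [⊗]  ⊢ p1, (p1⊥ ⊗ (p1⊥ ⅋ p1))
    [Ax]  ⊢ p1, p1⊥
    [⅋]  ⊢ (p1⊥ ⅋ p1)
      [Ax]  ⊢ p1, p1⊥

Result: YES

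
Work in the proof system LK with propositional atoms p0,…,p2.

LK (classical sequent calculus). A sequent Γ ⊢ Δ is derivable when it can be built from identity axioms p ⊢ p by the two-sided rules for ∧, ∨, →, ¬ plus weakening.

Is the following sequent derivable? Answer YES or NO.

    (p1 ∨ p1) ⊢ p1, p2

Derivation trace:
[∨L] (p1 ∨ p1) ⊢ p1, p2
  [WR] p1 ⊢ p1, p2
    [Ax] p1 ⊢ p1
  [WR] p1 ⊢ p1, p2
    [Ax] p1 ⊢ p1

Result: YES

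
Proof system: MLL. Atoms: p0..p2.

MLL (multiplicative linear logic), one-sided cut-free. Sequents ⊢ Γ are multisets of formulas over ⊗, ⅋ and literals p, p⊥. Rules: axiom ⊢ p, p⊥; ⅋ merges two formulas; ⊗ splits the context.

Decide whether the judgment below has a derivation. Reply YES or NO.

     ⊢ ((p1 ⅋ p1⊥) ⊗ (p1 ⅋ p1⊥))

Derivation trace:
[⊗]  ⊢ ((p1 ⅋ p1⊥) ⊗ (p1 ⅋ p1⊥))
  [⅋]  ⊢ (p1 ⅋ p1⊥)
    [Ax]  ⊢ p1, p1⊥
  [⅋]  ⊢ (p1 ⅋ p1⊥)
    [Ax]  ⊢ p1, p1⊥

Result: YES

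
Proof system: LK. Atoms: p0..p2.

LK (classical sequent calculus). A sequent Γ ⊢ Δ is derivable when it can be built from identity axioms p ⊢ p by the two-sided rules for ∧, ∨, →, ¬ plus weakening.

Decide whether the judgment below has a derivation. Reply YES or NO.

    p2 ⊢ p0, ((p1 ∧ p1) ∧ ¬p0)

Truth-table refutation:
  v=000: Γ:[p2=F] Δ:[p0=F, ((p1 ∧ p1) ∧ ¬p0)=F] refutes=False
  v=001: Γ:[p2=T] Δ:[p0=F, ((p1 ∧ p1) ∧ ¬p0)=F] refutes=True  ← countermodel

Result: NO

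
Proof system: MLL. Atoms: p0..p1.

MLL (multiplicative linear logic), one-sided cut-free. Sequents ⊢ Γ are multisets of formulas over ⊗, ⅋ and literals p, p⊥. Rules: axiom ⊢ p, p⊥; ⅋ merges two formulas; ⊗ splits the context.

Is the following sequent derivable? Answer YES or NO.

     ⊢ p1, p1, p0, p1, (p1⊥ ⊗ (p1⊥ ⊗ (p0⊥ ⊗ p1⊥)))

Derivation trace:
[⊗]  ⊢ p1, p1, p0, p1, (p1⊥ ⊗ (p1⊥ ⊗ (p0⊥ ⊗ p1⊥)))
  [Ax]  ⊢ p1, p1⊥
  [⊗]  ⊢ p1, p0, p1, (p1⊥ ⊗ (p0⊥ ⊗ p1⊥))
    [Ax]  ⊢ p1, p1⊥
    [⊗]  ⊢ p0, p1, (p0⊥ ⊗ p1⊥)
      [Ax]  ⊢ p0, p0⊥
      [Ax]  ⊢ p1, p1⊥

Result: YES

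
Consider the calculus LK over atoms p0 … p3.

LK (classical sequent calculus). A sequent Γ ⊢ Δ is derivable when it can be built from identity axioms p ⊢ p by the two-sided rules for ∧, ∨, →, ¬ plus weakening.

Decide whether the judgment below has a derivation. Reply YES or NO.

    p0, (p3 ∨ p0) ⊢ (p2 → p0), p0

Derivation (root first):
[∨L] p0, (p3 ∨ p0) ⊢ (p2 → p0), p0
  [WL] p0, p3 ⊢ (p2 → p0)
    [→R] p0 ⊢ (p2 → p0)
      [WL] p0, p2 ⊢ p0
        [Ax] p0 ⊢ p0
  [Ax] p0 ⊢ p0

Result: YES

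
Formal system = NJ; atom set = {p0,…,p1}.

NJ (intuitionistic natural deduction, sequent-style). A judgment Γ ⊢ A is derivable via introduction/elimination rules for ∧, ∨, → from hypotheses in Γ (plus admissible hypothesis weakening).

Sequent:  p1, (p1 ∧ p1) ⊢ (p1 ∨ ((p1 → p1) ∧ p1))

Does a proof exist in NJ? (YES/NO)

Derivation (root first):
[∨I₂] p1, (p1 ∧ p1) ⊢ (p1 ∨ ((p1 → p1) ∧ p1))
  [Wk] p1, (p1 ∧ p1) ⊢ ((p1 → p1) ∧ p1)
    [∧I] p1 ⊢ ((p1 → p1) ∧ p1)
      [→I]  ⊢ (p1 → p1)
        [Ax] p1 ⊢ p1
      [Ax] p1 ⊢ p1

Result: YES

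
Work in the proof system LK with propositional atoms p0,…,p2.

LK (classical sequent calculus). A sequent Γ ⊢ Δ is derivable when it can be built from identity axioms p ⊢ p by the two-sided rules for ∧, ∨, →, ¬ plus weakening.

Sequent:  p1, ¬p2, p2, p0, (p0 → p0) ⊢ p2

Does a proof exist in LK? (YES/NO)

Proof tree:
[→L] p1, ¬p2, p2, p0, (p0 → p0) ⊢ p2
  [WR] p2, ¬p2, p1 ⊢ p0
    [WL] p2, ¬p2, p1 ⊢ 
      [¬L] p2, ¬p2 ⊢ 
        [Ax] p2 ⊢ p2
  [WL] p2, p0, p0 ⊢ p2
    [WL] p2, p0 ⊢ p2
      [Ax] p2 ⊢ p2

Result: YES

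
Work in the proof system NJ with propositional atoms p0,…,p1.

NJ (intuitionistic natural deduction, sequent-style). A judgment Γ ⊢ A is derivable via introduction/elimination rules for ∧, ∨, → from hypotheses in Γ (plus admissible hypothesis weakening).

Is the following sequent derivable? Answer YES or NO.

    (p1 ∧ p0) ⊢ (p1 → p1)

Derivation (root first):
[→I] (p1 ∧ p0) ⊢ (p1 → p1)
  [Wk] p1, (p1 ∧ p0) ⊢ p1
    [Ax] p1 ⊢ p1

Result: YES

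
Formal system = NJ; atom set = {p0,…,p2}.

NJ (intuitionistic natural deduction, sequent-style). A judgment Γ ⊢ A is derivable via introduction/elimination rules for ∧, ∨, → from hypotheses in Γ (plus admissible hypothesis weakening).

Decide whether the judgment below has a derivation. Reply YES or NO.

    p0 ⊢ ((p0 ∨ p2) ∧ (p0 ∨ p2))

Proof tree:
[∧I] p0 ⊢ ((p0 ∨ p2) ∧ (p0 ∨ p2))
  [∨I₁] p0 ⊢ (p0 ∨ p2)
    [Ax] p0 ⊢ p0
  [∨I₁] p0 ⊢ (p0 ∨ p2)
    [Ax] p0 ⊢ p0

Result: YES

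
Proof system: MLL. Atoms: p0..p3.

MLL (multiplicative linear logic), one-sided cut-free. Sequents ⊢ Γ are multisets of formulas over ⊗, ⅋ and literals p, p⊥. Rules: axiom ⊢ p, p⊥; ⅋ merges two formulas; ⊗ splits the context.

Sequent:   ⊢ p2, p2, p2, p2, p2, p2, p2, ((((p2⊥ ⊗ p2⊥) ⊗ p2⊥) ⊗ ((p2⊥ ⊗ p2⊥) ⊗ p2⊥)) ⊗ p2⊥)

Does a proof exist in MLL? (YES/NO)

Derivation trace:
[⊗]  ⊢ p2, p2, p2, p2, p2, p2, p2, ((((p2⊥ ⊗ p2⊥) ⊗ p2⊥) ⊗ ((p2⊥ ⊗ p2⊥) ⊗ p2⊥)) ⊗ p2⊥)
  [⊗]  ⊢ p2, p2, p2, p2, p2, p2, (((p2⊥ ⊗ p2⊥) ⊗ p2⊥) ⊗ ((p2⊥ ⊗ p2⊥) ⊗ p2⊥))
    [⊗]  ⊢ p2, p2, p2, ((p2⊥ ⊗ p2⊥) ⊗ p2⊥)
      [⊗]  ⊢ p2, p2, (p2⊥ ⊗ p2⊥)
        [Ax]  ⊢ p2, p2⊥
        [Ax]  ⊢ p2, p2⊥
      [Ax]  ⊢ p2, p2⊥
    [⊗]  ⊢ p2, p2, p2, ((p2⊥ ⊗ p2⊥) ⊗ p2⊥)
      [⊗]  ⊢ p2, p2, (p2⊥ ⊗ p2⊥)
        [Ax]  ⊢ p2, p2⊥
        [Ax]  ⊢ p2, p2⊥
      [Ax]  ⊢ p2, p2⊥
  [Ax]  ⊢ p2, p2⊥

Result: YES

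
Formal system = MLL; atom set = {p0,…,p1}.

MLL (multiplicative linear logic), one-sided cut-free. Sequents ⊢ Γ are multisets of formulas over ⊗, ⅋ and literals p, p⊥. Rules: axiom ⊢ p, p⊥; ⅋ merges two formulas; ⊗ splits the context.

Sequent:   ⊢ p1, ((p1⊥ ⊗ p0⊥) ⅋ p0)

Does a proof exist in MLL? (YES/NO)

Derivation (root first):
[⅋]  ⊢ p1, ((p1⊥ ⊗ p0⊥) ⅋ p0)
  [⊗]  ⊢ p1, p0, (p1⊥ ⊗ p0⊥)
    [Ax]  ⊢ p1, p1⊥
    [Ax]  ⊢ p0, p0⊥

Result: YES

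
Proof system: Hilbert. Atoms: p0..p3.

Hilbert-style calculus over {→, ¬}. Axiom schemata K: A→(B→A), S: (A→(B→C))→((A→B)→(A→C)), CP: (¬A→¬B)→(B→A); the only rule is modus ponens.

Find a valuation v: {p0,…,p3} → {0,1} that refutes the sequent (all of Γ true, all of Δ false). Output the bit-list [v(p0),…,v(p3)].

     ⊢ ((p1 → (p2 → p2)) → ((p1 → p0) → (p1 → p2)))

Search for a countermodel by truth-table:
  v=0000: Γ:[] Δ:[((p1 → (p2 → p2)) → ((p1 → p0) → (p1 → p2)))=T] refutes=False
  v=0001: Γ:[] Δ:[((p1 → (p2 → p2)) → ((p1 → p0) → (p1 → p2)))=T] refutes=False
  v=0010: Γ:[] Δ:[((p1 → (p2 → p2)) → ((p1 → p0) → (p1 → p2)))=T] refutes=False
  v=0011: Γ:[] Δ:[((p1 → (p2 → p2)) → ((p1 → p0) → (p1 → p2)))=T] refutes=False
  v=0100: Γ:[] Δ:[((p1 → (p2 → p2)) → ((p1 → p0) → (p1 → p2)))=T] refutes=False
  v=0101: Γ:[] Δ:[((p1 → (p2 → p2)) → ((p1 → p0) → (p1 → p2)))=T] refutes=False
  v=0110: Γ:[] Δ:[((p1 → (p2 → p2)) → ((p1 → p0) → (p1 → p2)))=T] refutes=False
  v=0111: Γ:[] Δ:[((p1 → (p2 → p2)) → ((p1 → p0) → (p1 → p2)))=T] refutes=False
  v=1000: Γ:[] Δ:[((p1 → (p2 → p2)) → ((p1 → p0) → (p1 → p2)))=T] refutes=False
  v=1001: Γ:[] Δ:[((p1 → (p2 → p2)) → ((p1 → p0) → (p1 → p2)))=T] refutes=False
  v=1010: Γ:[] Δ:[((p1 → (p2 → p2)) → ((p1 → p0) → (p1 → p2)))=T] refutes=False
  v=1011: Γ:[] Δ:[((p1 → (p2 → p2)) → ((p1 → p0) → (p1 → p2)))=T] refutes=False
  v=1100: Γ:[] Δ:[((p1 → (p2 → p2)) → ((p1 → p0) → (p1 → p2)))=F] refutes=True  ← countermodel

Result: [1, 1, 0, 0]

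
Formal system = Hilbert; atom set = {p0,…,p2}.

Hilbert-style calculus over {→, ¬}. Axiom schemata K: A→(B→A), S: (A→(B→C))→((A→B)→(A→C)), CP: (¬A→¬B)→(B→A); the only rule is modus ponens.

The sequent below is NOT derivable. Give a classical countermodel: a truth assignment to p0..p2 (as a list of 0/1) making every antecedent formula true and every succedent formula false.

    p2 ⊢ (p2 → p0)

Truth-table refutation:
  v=000: Γ:[p2=F] Δ:[(p2 → p0)=T] refutes=False
  v=001: Γ:[p2=T] Δ:[(p2 → p0)=F] refutes=True  ← countermodel

Result: [0, 0, 1]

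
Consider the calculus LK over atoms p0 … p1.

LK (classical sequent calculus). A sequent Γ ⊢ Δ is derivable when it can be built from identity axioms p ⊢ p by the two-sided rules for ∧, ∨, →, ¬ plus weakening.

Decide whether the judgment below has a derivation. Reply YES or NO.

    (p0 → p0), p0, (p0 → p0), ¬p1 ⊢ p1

Truth-table refutation:
  v=00: Γ:[(p0 → p0)=T, p0=F, (p0 → p0)=T, ¬p1=T] Δ:[p1=F] refutes=False
  v=01: Γ:[(p0 → p0)=T, p0=F, (p0 → p0)=T, ¬p1=F] Δ:[p1=T] refutes=False
  v=10: Γ:[(p0 → p0)=T, p0=T, (p0 → p0)=T, ¬p1=T] Δ:[p1=F] refutes=True  ← countermodel

Result: NO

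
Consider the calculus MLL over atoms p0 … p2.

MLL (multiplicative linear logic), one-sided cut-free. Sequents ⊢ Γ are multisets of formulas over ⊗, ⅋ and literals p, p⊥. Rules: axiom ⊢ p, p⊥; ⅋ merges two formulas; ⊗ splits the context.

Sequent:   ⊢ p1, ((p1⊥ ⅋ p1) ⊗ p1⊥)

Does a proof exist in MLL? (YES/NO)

Derivation (root first):
[⊗]  ⊢ p1, ((p1⊥ ⅋ p1) ⊗ p1⊥)
  [⅋]  ⊢ (p1⊥ ⅋ p1)
    [Ax]  ⊢ p1, p1⊥
  [Ax]  ⊢ p1, p1⊥

Result: YES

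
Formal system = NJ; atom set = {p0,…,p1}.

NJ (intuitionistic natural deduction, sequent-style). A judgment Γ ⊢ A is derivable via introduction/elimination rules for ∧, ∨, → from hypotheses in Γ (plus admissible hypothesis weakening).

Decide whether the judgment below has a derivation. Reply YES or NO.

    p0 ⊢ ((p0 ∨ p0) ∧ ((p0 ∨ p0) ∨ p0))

Proof tree:
[∧I] p0 ⊢ ((p0 ∨ p0) ∧ ((p0 ∨ p0) ∨ p0))
  [∨I₁] p0 ⊢ (p0 ∨ p0)
    [Ax] p0 ⊢ p0
  [∨I₁] p0 ⊢ ((p0 ∨ p0) ∨ p0)
    [∨I₁] p0 ⊢ (p0 ∨ p0)
      [Ax] p0 ⊢ p0

Result: YES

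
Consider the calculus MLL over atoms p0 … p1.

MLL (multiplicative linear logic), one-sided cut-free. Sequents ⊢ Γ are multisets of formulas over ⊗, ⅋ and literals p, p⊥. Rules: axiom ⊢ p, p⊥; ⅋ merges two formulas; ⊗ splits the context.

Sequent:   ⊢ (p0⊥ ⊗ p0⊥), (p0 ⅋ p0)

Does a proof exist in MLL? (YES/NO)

Derivation trace:
[⅋]  ⊢ (p0⊥ ⊗ p0⊥), (p0 ⅋ p0)
  [⊗]  ⊢ p0, p0, (p0⊥ ⊗ p0⊥)
    [Ax]  ⊢ p0, p0⊥
    [Ax]  ⊢ p0, p0⊥

Result: YES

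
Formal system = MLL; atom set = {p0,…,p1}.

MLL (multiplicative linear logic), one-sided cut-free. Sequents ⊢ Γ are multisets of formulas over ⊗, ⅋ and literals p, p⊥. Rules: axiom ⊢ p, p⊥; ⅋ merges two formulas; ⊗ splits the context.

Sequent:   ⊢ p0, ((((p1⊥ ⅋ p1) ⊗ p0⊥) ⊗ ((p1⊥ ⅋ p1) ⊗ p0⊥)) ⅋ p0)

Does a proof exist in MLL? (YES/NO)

Derivation trace:
[⅋]  ⊢ p0, ((((p1⊥ ⅋ p1) ⊗ p0⊥) ⊗ ((p1⊥ ⅋ p1) ⊗ p0⊥)) ⅋ p0)
  [⊗]  ⊢ p0, p0, (((p1⊥ ⅋ p1) ⊗ p0⊥) ⊗ ((p1⊥ ⅋ p1) ⊗ p0⊥))
    [⊗]  ⊢ p0, ((p1⊥ ⅋ p1) ⊗ p0⊥)
      [⅋]  ⊢ (p1⊥ ⅋ p1)
        [Ax]  ⊢ p1, p1⊥
      [Ax]  ⊢ p0, p0⊥
    [⊗]  ⊢ p0, ((p1⊥ ⅋ p1) ⊗ p0⊥)
      [⅋]  ⊢ (p1⊥ ⅋ p1)
        [Ax]  ⊢ p1, p1⊥
      [Ax]  ⊢ p0, p0⊥

Result: YES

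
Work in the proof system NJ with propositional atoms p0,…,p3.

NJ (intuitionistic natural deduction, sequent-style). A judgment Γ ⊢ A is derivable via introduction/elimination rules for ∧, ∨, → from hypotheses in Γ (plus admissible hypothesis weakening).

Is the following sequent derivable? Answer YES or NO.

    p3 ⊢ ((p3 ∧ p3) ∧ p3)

Proof tree:
[∧I] p3 ⊢ ((p3 ∧ p3) ∧ p3)
  [∧I] p3 ⊢ (p3 ∧ p3)
    [Ax] p3 ⊢ p3
    [Ax] p3 ⊢ p3
  [Ax] p3 ⊢ p3

Result: YES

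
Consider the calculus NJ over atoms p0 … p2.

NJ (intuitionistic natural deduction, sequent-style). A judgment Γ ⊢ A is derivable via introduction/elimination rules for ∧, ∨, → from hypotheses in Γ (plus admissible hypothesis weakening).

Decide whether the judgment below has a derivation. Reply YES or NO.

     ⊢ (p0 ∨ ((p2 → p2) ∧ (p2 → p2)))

Derivation (root first):
[∨I₂]  ⊢ (p0 ∨ ((p2 → p2) ∧ (p2 → p2)))
  [∧I]  ⊢ ((p2 → p2) ∧ (p2 → p2))
    [→I]  ⊢ (p2 → p2)
      [Ax] p2 ⊢ p2
    [→I]  ⊢ (p2 → p2)
      [Ax] p2 ⊢ p2

Result: YES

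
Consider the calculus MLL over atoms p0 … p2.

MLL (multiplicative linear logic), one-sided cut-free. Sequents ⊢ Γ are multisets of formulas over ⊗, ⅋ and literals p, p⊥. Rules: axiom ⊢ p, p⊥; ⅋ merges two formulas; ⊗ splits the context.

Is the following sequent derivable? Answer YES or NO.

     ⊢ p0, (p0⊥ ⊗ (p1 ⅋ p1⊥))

Proof tree:
[⊗]  ⊢ p0, (p0⊥ ⊗ (p1 ⅋ p1⊥))
  [Ax]  ⊢ p0, p0⊥
  [⅋]  ⊢ (p1 ⅋ p1⊥)
    [Ax]  ⊢ p1, p1⊥

Result: YES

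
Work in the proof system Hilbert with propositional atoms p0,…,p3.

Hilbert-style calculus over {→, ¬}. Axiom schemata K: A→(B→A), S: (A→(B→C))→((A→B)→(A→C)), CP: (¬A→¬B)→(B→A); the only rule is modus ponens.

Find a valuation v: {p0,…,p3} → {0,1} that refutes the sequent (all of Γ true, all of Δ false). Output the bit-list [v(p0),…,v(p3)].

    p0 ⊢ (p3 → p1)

Enumerate valuations to refute Γ ⊢ Δ:
  v=0000: Γ:[p0=F] Δ:[(p3 → p1)=T] refutes=False
  v=0001: Γ:[p0=F] Δ:[(p3 → p1)=F] refutes=False
  v=0010: Γ:[p0=F] Δ:[(p3 → p1)=T] refutes=False
  v=0011: Γ:[p0=F] Δ:[(p3 → p1)=F] refutes=False
  v=0100: Γ:[p0=F] Δ:[(p3 → p1)=T] refutes=False
  v=0101: Γ:[p0=F] Δ:[(p3 → p1)=T] refutes=False
  v=0110: Γ:[p0=F] Δ:[(p3 → p1)=T] refutes=False
  v=0111: Γ:[p0=F] Δ:[(p3 → p1)=T] refutes=False
  v=1000: Γ:[p0=T] Δ:[(p3 → p1)=T] refutes=False
  v=1001: Γ:[p0=T] Δ:[(p3 → p1)=F] refutes=True  ← countermodel

Result: [1, 0, 0, 1]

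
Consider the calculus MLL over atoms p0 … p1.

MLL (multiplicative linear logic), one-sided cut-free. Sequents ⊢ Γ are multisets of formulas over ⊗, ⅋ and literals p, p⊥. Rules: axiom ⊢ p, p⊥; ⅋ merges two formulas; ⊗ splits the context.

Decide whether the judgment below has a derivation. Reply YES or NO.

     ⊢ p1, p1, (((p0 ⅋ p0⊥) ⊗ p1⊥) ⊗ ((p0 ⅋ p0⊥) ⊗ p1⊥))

Proof tree:
[⊗]  ⊢ p1, p1, (((p0 ⅋ p0⊥) ⊗ p1⊥) ⊗ ((p0 ⅋ p0⊥) ⊗ p1⊥))
  [⊗]  ⊢ p1, ((p0 ⅋ p0⊥) ⊗ p1⊥)
    [⅋]  ⊢ (p0 ⅋ p0⊥)
      [Ax]  ⊢ p0, p0⊥
    [Ax]  ⊢ p1, p1⊥
  [⊗]  ⊢ p1, ((p0 ⅋ p0⊥) ⊗ p1⊥)
    [⅋]  ⊢ (p0 ⅋ p0⊥)
      [Ax]  ⊢ p0, p0⊥
    [Ax]  ⊢ p1, p1⊥

Result: YES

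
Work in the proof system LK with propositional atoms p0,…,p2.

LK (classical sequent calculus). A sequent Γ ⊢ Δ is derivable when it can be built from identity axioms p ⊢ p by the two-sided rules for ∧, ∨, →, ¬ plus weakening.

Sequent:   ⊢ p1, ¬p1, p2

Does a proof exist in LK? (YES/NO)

Derivation (root first):
[WR]  ⊢ p1, ¬p1, p2
  [¬R]  ⊢ p1, ¬p1
    [Ax] p1 ⊢ p1

Result: YES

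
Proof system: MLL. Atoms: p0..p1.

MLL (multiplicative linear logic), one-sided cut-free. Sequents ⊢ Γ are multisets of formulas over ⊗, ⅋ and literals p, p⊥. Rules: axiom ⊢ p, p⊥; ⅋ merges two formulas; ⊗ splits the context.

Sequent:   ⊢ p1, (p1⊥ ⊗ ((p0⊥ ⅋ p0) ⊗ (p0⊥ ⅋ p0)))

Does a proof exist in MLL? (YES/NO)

Proof tree:
[⊗]  ⊢ p1, (p1⊥ ⊗ ((p0⊥ ⅋ p0) ⊗ (p0⊥ ⅋ p0)))
  [Ax]  ⊢ p1, p1⊥
  [⊗]  ⊢ ((p0⊥ ⅋ p0) ⊗ (p0⊥ ⅋ p0))
    [⅋]  ⊢ (p0⊥ ⅋ p0)
      [Ax]  ⊢ p0, p0⊥
    [⅋]  ⊢ (p0⊥ ⅋ p0)
      [Ax]  ⊢ p0, p0⊥

Result: YES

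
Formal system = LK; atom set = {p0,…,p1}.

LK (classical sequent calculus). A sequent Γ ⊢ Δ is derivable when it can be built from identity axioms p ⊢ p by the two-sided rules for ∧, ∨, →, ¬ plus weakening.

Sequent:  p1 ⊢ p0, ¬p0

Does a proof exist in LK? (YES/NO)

Derivation (root first):
[WL] p1 ⊢ p0, ¬p0
  [¬R]  ⊢ p0, ¬p0
    [Ax] p0 ⊢ p0

Result: YES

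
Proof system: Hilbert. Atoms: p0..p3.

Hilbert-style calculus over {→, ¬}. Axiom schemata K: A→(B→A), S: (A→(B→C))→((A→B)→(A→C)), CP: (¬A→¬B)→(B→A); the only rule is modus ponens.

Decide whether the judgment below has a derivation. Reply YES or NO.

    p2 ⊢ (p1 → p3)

Search for a countermodel by truth-table:
  v=0000: Γ:[p2=F] Δ:[(p1 → p3)=T] refutes=False
  v=0001: Γ:[p2=F] Δ:[(p1 → p3)=T] refutes=False
  v=0010: Γ:[p2=T] Δ:[(p1 → p3)=T] refutes=False
  v=0011: Γ:[p2=T] Δ:[(p1 → p3)=T] refutes=False
  v=0100: Γ:[p2=F] Δ:[(p1 → p3)=F] refutes=False
  v=0101: Γ:[p2=F] Δ:[(p1 → p3)=T] refutes=False
  v=0110: Γ:[p2=T] Δ:[(p1 → p3)=F] refutes=True  ← countermodel

Result: NO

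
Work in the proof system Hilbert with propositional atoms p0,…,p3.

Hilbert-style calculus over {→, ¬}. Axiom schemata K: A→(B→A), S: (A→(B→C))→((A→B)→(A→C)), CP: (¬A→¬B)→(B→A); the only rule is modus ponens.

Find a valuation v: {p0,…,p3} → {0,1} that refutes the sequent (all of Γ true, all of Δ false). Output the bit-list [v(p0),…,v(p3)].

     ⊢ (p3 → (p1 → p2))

Search for a countermodel by truth-table:
  v=0000: Γ:[] Δ:[(p3 → (p1 → p2))=T] refutes=False
  v=0001: Γ:[] Δ:[(p3 → (p1 → p2))=T] refutes=False
  v=0010: Γ:[] Δ:[(p3 → (p1 → p2))=T] refutes=False
  v=0011: Γ:[] Δ:[(p3 → (p1 → p2))=T] refutes=False
  v=0100: Γ:[] Δ:[(p3 → (p1 → p2))=T] refutes=False
  v=0101: Γ:[] Δ:[(p3 → (p1 → p2))=F] refutes=True  ← countermodel

Result: [0, 1, 0, 1]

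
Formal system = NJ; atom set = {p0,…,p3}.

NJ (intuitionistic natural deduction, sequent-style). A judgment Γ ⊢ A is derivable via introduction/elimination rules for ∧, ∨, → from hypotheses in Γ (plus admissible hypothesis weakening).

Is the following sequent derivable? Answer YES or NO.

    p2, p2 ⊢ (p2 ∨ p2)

Derivation (root first):
[Wk] p2, p2 ⊢ (p2 ∨ p2)
  [∨I₂] p2 ⊢ (p2 ∨ p2)
    [Ax] p2 ⊢ p2

Result: YES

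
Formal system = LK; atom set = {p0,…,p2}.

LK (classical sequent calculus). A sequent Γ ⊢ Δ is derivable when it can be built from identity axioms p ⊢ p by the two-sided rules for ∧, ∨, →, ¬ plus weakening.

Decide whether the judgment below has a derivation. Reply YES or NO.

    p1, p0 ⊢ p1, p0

Proof tree:
[WL] p1, p0 ⊢ p1, p0
  [WR] p1 ⊢ p1, p0
    [Ax] p1 ⊢ p1

Result: YES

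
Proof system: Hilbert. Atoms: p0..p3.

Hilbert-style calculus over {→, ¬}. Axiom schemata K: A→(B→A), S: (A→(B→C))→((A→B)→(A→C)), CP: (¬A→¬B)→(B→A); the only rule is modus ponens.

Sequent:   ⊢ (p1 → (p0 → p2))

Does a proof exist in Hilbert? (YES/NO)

Enumerate valuations to refute Γ ⊢ Δ:
  v=0000: Γ:[] Δ:[(p1 → (p0 → p2))=T] refutes=False
  v=0001: Γ:[] Δ:[(p1 → (p0 → p2))=T] refutes=False
  v=0010: Γ:[] Δ:[(p1 → (p0 → p2))=T] refutes=False
  v=0011: Γ:[] Δ:[(p1 → (p0 → p2))=T] refutes=False
  v=0100: Γ:[] Δ:[(p1 → (p0 → p2))=T] refutes=False
  v=0101: Γ:[] Δ:[(p1 → (p0 → p2))=T] refutes=False
  v=0110: Γ:[] Δ:[(p1 → (p0 → p2))=T] refutes=False
  v=0111: Γ:[] Δ:[(p1 → (p0 → p2))=T] refutes=False
  v=1000: Γ:[] Δ:[(p1 → (p0 → p2))=T] refutes=False
  v=1001: Γ:[] Δ:[(p1 → (p0 → p2))=T] refutes=False
  v=1010: Γ:[] Δ:[(p1 → (p0 → p2))=T] refutes=False
  v=1011: Γ:[] Δ:[(p1 → (p0 → p2))=T] refutes=False
  v=1100: Γ:[] Δ:[(p1 → (p0 → p2))=F] refutes=True  ← countermodel

Result: NO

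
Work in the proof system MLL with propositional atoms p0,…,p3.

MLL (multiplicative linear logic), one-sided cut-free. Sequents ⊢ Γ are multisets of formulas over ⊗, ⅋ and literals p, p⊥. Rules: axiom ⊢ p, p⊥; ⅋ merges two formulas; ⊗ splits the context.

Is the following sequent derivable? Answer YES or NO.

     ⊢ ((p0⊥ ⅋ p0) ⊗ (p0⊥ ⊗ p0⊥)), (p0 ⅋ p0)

Proof tree:
[⅋]  ⊢ ((p0⊥ ⅋ p0) ⊗ (p0⊥ ⊗ p0⊥)), (p0 ⅋ p0)
  [⊗]  ⊢ p0, p0, ((p0⊥ ⅋ p0) ⊗ (p0⊥ ⊗ p0⊥))
    [⅋]  ⊢ (p0⊥ ⅋ p0)
      [Ax]  ⊢ p0, p0⊥
    [⊗]  ⊢ p0, p0, (p0⊥ ⊗ p0⊥)
      [Ax]  ⊢ p0, p0⊥
      [Ax]  ⊢ p0, p0⊥

Result: YES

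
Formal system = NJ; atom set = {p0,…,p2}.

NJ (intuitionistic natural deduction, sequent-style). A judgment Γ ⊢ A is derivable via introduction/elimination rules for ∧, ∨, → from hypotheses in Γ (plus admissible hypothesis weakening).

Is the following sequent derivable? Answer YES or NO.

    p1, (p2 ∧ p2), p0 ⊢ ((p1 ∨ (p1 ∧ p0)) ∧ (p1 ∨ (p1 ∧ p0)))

Derivation trace:
[∧I] p1, (p2 ∧ p2), p0 ⊢ ((p1 ∨ (p1 ∧ p0)) ∧ (p1 ∨ (p1 ∧ p0)))
  [∨I₂] p1, (p2 ∧ p2), p0 ⊢ (p1 ∨ (p1 ∧ p0))
    [∧I] p1, (p2 ∧ p2), p0 ⊢ (p1 ∧ p0)
      [Ax] p1 ⊢ p1
      [Wk] p0, (p2 ∧ p2) ⊢ p0
        [Ax] p0 ⊢ p0
  [∨I₂] p1, (p2 ∧ p2), p0 ⊢ (p1 ∨ (p1 ∧ p0))
    [∧I] p1, (p2 ∧ p2), p0 ⊢ (p1 ∧ p0)
      [Ax] p1 ⊢ p1
      [Wk] p0, (p2 ∧ p2) ⊢ p0
        [Ax] p0 ⊢ p0

Result: YES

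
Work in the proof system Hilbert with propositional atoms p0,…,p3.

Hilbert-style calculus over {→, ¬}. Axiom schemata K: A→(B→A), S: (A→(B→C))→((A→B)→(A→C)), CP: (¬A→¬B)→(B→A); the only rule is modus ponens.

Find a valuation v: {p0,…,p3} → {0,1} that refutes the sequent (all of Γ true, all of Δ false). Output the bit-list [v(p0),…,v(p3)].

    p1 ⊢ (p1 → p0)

Truth-table refutation:
  v=0000: Γ:[p1=F] Δ:[(p1 → p0)=T] refutes=False
  v=0001: Γ:[p1=F] Δ:[(p1 → p0)=T] refutes=False
  v=0010: Γ:[p1=F] Δ:[(p1 → p0)=T] refutes=False
  v=0011: Γ:[p1=F] Δ:[(p1 → p0)=T] refutes=False
  v=0100: Γ:[p1=T] Δ:[(p1 → p0)=F] refutes=True  ← countermodel

Result: [0, 1, 0, 0]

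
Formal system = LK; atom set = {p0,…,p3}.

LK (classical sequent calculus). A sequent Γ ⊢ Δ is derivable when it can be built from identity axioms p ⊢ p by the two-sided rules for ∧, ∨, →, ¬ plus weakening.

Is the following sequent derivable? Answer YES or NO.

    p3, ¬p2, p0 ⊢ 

Truth-table refutation:
  v=0000: Γ:[p3=F, ¬p2=T, p0=F] Δ:[] refutes=False
  v=0001: Γ:[p3=T, ¬p2=T, p0=F] Δ:[] refutes=False
  v=0010: Γ:[p3=F, ¬p2=F, p0=F] Δ:[] refutes=False
  v=0011: Γ:[p3=T, ¬p2=F, p0=F] Δ:[] refutes=False
  v=0100: Γ:[p3=F, ¬p2=T, p0=F] Δ:[] refutes=False
  v=0101: Γ:[p3=T, ¬p2=T, p0=F] Δ:[] refutes=False
  v=0110: Γ:[p3=F, ¬p2=F, p0=F] Δ:[] refutes=False
  v=0111: Γ:[p3=T, ¬p2=F, p0=F] Δ:[] refutes=False
  v=1000: Γ:[p3=F, ¬p2=T, p0=T] Δ:[] refutes=False
  v=1001: Γ:[p3=T, ¬p2=T, p0=T] Δ:[] refutes=True  ← countermodel

Result: NO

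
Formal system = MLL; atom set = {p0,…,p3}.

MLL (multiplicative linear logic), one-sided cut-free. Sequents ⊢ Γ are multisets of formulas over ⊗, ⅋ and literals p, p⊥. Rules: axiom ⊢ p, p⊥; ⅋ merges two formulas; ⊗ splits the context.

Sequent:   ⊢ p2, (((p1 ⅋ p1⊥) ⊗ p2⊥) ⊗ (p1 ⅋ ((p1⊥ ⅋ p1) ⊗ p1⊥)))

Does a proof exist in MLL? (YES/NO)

Proof tree:
[⊗]  ⊢ p2, (((p1 ⅋ p1⊥) ⊗ p2⊥) ⊗ (p1 ⅋ ((p1⊥ ⅋ p1) ⊗ p1⊥)))
  [⊗]  ⊢ p2, ((p1 ⅋ p1⊥) ⊗ p2⊥)
    [⅋]  ⊢ (p1 ⅋ p1⊥)
      [Ax]  ⊢ p1, p1⊥
    [Ax]  ⊢ p2, p2⊥
  [⅋]  ⊢ (p1 ⅋ ((p1⊥ ⅋ p1) ⊗ p1⊥))
    [⊗]  ⊢ p1, ((p1⊥ ⅋ p1) ⊗ p1⊥)
      [⅋]  ⊢ (p1⊥ ⅋ p1)
        [Ax]  ⊢ p1, p1⊥
      [Ax]  ⊢ p1, p1⊥

Result: YES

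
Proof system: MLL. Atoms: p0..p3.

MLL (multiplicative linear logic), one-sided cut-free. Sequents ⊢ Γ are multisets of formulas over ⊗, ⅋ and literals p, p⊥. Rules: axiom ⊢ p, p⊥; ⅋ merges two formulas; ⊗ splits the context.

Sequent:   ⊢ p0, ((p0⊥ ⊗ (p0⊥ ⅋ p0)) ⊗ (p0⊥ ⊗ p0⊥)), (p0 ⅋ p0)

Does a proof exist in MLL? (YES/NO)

Derivation trace:
[⅋]  ⊢ p0, ((p0⊥ ⊗ (p0⊥ ⅋ p0)) ⊗ (p0⊥ ⊗ p0⊥)), (p0 ⅋ p0)
  [⊗]  ⊢ p0, p0, p0, ((p0⊥ ⊗ (p0⊥ ⅋ p0)) ⊗ (p0⊥ ⊗ p0⊥))
    [⊗]  ⊢ p0, (p0⊥ ⊗ (p0⊥ ⅋ p0))
      [Ax]  ⊢ p0, p0⊥
      [⅋]  ⊢ (p0⊥ ⅋ p0)
        [Ax]  ⊢ p0, p0⊥
    [⊗]  ⊢ p0, p0, (p0⊥ ⊗ p0⊥)
      [Ax]  ⊢ p0, p0⊥
      [Ax]  ⊢ p0, p0⊥

Result: YES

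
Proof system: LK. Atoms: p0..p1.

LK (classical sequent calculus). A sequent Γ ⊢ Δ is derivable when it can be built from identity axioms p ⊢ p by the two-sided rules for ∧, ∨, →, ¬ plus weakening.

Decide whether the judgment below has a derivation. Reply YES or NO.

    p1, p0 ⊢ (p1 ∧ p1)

Proof tree:
[∧R] p1, p0 ⊢ (p1 ∧ p1)
  [WL] p1, p1, p0 ⊢ p1
    [WL] p1, p1 ⊢ p1
      [Ax] p1 ⊢ p1
  [WL] p1, p1, p0 ⊢ p1
    [WL] p1, p1 ⊢ p1
      [Ax] p1 ⊢ p1

Result: YES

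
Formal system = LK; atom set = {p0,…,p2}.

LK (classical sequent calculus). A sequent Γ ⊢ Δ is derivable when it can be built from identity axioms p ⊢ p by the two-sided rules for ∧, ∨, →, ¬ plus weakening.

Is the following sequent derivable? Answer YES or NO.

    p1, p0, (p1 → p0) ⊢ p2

Search for a countermodel by truth-table:
  v=000: Γ:[p1=F, p0=F, (p1 → p0)=T] Δ:[p2=F] refutes=False
  v=001: Γ:[p1=F, p0=F, (p1 → p0)=T] Δ:[p2=T] refutes=False
  v=010: Γ:[p1=T, p0=F, (p1 → p0)=F] Δ:[p2=F] refutes=False
  v=011: Γ:[p1=T, p0=F, (p1 → p0)=F] Δ:[p2=T] refutes=False
  v=100: Γ:[p1=F, p0=T, (p1 → p0)=T] Δ:[p2=F] refutes=False
  v=101: Γ:[p1=F, p0=T, (p1 → p0)=T] Δ:[p2=T] refutes=False
  v=110: Γ:[p1=T, p0=T, (p1 → p0)=T] Δ:[p2=F] refutes=True  ← countermodel

Result: NO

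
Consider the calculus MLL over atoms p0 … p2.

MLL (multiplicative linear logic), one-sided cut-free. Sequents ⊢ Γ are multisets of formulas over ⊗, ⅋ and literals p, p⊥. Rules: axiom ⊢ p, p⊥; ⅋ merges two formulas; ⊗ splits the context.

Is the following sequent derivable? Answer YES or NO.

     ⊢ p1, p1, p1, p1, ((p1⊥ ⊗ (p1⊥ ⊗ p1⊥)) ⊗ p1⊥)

Derivation (root first):
[⊗]  ⊢ p1, p1, p1, p1, ((p1⊥ ⊗ (p1⊥ ⊗ p1⊥)) ⊗ p1⊥)
  [⊗]  ⊢ p1, p1, p1, (p1⊥ ⊗ (p1⊥ ⊗ p1⊥))
    [Ax]  ⊢ p1, p1⊥
    [⊗]  ⊢ p1, p1, (p1⊥ ⊗ p1⊥)
      [Ax]  ⊢ p1, p1⊥
      [Ax]  ⊢ p1, p1⊥
  [Ax]  ⊢ p1, p1⊥

Result: YES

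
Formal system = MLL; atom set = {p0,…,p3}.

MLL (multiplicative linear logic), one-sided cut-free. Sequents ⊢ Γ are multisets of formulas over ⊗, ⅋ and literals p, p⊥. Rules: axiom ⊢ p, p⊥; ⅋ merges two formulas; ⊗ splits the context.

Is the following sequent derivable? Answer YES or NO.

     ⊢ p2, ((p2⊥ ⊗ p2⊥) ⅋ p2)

Derivation (root first):
[⅋]  ⊢ p2, ((p2⊥ ⊗ p2⊥) ⅋ p2)
  [⊗]  ⊢ p2, p2, (p2⊥ ⊗ p2⊥)
    [Ax]  ⊢ p2, p2⊥
    [Ax]  ⊢ p2, p2⊥

Result: YES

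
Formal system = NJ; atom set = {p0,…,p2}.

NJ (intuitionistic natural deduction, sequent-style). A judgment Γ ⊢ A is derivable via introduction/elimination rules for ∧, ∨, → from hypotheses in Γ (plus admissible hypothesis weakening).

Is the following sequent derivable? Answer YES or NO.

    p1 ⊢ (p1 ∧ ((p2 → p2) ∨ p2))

Derivation (root first):
[∧I] p1 ⊢ (p1 ∧ ((p2 → p2) ∨ p2))
  [Ax] p1 ⊢ p1
  [∨I₁]  ⊢ ((p2 → p2) ∨ p2)
    [→I]  ⊢ (p2 → p2)
      [Ax] p2 ⊢ p2

Result: YES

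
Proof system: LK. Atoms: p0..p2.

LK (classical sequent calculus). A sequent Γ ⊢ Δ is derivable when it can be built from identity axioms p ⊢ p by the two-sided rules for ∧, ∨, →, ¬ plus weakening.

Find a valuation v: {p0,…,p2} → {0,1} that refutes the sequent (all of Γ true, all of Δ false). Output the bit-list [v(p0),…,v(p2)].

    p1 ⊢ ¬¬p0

Truth-table refutation:
  v=000: Γ:[p1=F] Δ:[¬¬p0=F] refutes=False
  v=001: Γ:[p1=F] Δ:[¬¬p0=F] refutes=False
  v=010: Γ:[p1=T] Δ:[¬¬p0=F] refutes=True  ← countermodel

Result: [0, 1, 0]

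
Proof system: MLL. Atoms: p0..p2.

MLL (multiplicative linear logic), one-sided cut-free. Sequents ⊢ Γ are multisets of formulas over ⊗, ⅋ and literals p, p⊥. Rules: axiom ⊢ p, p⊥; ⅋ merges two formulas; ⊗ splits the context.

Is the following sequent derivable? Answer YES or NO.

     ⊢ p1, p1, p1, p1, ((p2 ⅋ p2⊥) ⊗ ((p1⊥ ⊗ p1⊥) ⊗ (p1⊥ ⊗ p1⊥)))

Derivation (root first):
[⊗]  ⊢ p1, p1, p1, p1, ((p2 ⅋ p2⊥) ⊗ ((p1⊥ ⊗ p1⊥) ⊗ (p1⊥ ⊗ p1⊥)))
  [⅋]  ⊢ (p2 ⅋ p2⊥)
    [Ax]  ⊢ p2, p2⊥
  [⊗]  ⊢ p1, p1, p1, p1, ((p1⊥ ⊗ p1⊥) ⊗ (p1⊥ ⊗ p1⊥))
    [⊗]  ⊢ p1, p1, (p1⊥ ⊗ p1⊥)
      [Ax]  ⊢ p1, p1⊥
      [Ax]  ⊢ p1, p1⊥
    [⊗]  ⊢ p1, p1, (p1⊥ ⊗ p1⊥)
      [Ax]  ⊢ p1, p1⊥
      [Ax]  ⊢ p1, p1⊥

Result: YES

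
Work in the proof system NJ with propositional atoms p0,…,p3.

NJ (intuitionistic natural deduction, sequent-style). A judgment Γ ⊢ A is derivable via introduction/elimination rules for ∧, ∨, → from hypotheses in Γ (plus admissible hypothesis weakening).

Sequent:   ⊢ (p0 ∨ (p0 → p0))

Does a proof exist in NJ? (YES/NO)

Derivation trace:
[∨I₂]  ⊢ (p0 ∨ (p0 → p0))
  [→I]  ⊢ (p0 → p0)
    [Ax] p0 ⊢ p0

Result: YES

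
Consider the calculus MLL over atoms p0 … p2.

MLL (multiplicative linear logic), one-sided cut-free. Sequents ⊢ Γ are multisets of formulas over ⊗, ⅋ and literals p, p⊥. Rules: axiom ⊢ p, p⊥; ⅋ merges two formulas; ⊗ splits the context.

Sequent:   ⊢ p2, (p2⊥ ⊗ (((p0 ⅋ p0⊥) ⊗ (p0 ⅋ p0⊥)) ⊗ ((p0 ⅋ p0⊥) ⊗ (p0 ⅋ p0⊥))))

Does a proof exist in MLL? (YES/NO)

Derivation trace:
[⊗]  ⊢ p2, (p2⊥ ⊗ (((p0 ⅋ p0⊥) ⊗ (p0 ⅋ p0⊥)) ⊗ ((p0 ⅋ p0⊥) ⊗ (p0 ⅋ p0⊥))))
  [Ax]  ⊢ p2, p2⊥
  [⊗]  ⊢ (((p0 ⅋ p0⊥) ⊗ (p0 ⅋ p0⊥)) ⊗ ((p0 ⅋ p0⊥) ⊗ (p0 ⅋ p0⊥)))
    [⊗]  ⊢ ((p0 ⅋ p0⊥) ⊗ (p0 ⅋ p0⊥))
      [⅋]  ⊢ (p0 ⅋ p0⊥)
        [Ax]  ⊢ p0, p0⊥
      [⅋]  ⊢ (p0 ⅋ p0⊥)
        [Ax]  ⊢ p0, p0⊥
    [⊗]  ⊢ ((p0 ⅋ p0⊥) ⊗ (p0 ⅋ p0⊥))
      [⅋]  ⊢ (p0 ⅋ p0⊥)
        [Ax]  ⊢ p0, p0⊥
      [⅋]  ⊢ (p0 ⅋ p0⊥)
        [Ax]  ⊢ p0, p0⊥

Result: YES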